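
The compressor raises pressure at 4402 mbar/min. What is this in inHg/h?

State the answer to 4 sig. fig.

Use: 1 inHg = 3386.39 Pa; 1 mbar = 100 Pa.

4402 mbar/min × 100 Pa/mbar ÷ 60 s/min = 7336.67 Pa/s
7336.67 Pa/s ÷ 3386.39 Pa/inHg × 3600 s/h = 7799.46 inHg/h

7799 inHg/h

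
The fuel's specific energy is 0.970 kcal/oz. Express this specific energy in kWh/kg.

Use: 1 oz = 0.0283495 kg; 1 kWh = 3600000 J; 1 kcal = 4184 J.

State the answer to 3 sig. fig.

0.0398 kWh/kg

0.970 kcal/oz × 4184 J/kcal ÷ 0.0283495 kg/oz = 143159 J/kg
143159 J/kg ÷ 3600000 J/kWh = 0.0397664 kWh/kg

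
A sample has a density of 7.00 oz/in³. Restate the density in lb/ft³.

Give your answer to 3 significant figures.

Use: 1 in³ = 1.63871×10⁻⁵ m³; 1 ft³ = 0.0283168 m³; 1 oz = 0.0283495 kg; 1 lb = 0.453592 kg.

7.00 oz/in³ × 0.0283495 kg/oz ÷ 1.63871×10⁻⁵ m³/in³ = 12109.9 kg/m³
12109.9 kg/m³ ÷ 0.453592 kg/lb × 0.0283168 m³/ft³ = 755.996 lb/ft³

756 lb/ft³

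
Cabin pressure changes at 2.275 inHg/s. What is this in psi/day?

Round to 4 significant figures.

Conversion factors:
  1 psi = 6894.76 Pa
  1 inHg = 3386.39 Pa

9.654×10⁴ psi/day

2.275 inHg/s × 3386.39 Pa/inHg = 7704.04 Pa/s
7704.04 Pa/s ÷ 6894.76 Pa/psi × 86400 s/day = 96541.3 psi/day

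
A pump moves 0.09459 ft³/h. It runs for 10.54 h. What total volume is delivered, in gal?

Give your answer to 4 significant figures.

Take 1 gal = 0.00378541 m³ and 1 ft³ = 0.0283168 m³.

0.09459 ft³/h → 7.44024×10⁻⁷ m³/s
10.54 h → 37944 s
V = Q × t = 7.44024×10⁻⁷ × 37944 = 0.0282312 m³
In gal: 0.0282312 / 0.00378541 = 7.4579 gal

7.458 gal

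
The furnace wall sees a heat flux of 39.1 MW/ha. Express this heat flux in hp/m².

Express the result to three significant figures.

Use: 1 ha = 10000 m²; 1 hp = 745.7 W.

39.1 MW/ha × 1000000 W/MW ÷ 10000 m²/ha = 3910 W/m²
3910 W/m² ÷ 745.7 W/hp = 5.2434 hp/m²

5.24 hp/m²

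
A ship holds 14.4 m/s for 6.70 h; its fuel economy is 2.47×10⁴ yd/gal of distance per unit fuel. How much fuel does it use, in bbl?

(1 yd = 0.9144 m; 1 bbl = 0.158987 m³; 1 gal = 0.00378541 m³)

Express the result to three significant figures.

6.70 h → 24120 s
d = v × t = 14.4 × 24120 = 347328 m
2.47×10⁴ yd/gal → 5.96651×10⁶ m/m³
V = d / (distance per unit fuel) = 347328 / 5.96651×10⁶ = 0.0582129 m³
In bbl: 0.0582129 / 0.158987 = 0.366149 bbl

0.366 bbl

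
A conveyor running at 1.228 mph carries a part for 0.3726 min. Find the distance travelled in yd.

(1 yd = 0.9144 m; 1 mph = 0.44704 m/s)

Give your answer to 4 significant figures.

13.42 yd

1.228 mph × 0.44704 → 0.548965 m/s
0.3726 min × 60 → 22.356 s
d = v × t = 0.548965 m/s × 22.356 s = 12.2727 m
12.2727 m ÷ (0.9144 m/yd) = 13.4216 yd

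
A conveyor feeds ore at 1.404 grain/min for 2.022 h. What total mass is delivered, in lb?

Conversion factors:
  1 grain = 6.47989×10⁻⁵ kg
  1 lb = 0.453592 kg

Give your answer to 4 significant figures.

0.02433 lb

1.404 grain/min → 1.51629×10⁻⁶ kg/s
2.022 h → 7279.2 s
m = ṁ × t = 1.51629×10⁻⁶ × 7279.2 = 0.0110374 kg
In lb: 0.0110374 / 0.453592 = 0.0243333 lb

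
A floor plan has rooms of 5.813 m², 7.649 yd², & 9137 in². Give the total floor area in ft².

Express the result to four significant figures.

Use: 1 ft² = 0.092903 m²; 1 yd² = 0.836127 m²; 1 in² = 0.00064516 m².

194.9 ft²

5.813 m² (already m²)
7.649 yd² × 0.836127 = 6.39554 m²
9137 in² × 0.00064516 = 5.89483 m²
Sum: 5.813 + 6.39554 + 5.89483 = 18.1034 m²
In ft²: 18.1034 / 0.092903 = 194.863 ft²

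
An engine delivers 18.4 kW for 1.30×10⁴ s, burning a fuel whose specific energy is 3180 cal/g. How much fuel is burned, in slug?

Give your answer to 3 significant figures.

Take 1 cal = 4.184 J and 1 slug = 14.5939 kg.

18.4 kW → 18400 W
E = P × t = 18400 × 13000 = 2.392×10⁸ J
3180 cal/g → 1.33051×10⁷ J/kg
m = E / e_s = 2.392×10⁸ / 1.33051×10⁷ = 17.9781 kg
In slug: 17.9781 / 14.5939 = 1.23189 slug

1.23 slug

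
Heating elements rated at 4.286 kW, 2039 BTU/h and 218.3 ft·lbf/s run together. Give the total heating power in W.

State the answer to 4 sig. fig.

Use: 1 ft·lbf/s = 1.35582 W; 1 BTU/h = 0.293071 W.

5180 W

4.286 kW × 1000 = 4286 W
2039 BTU/h × 0.293071 = 597.572 W
218.3 ft·lbf/s × 1.35582 = 295.976 W
Total: 4286 + 597.572 + 295.976 = 5179.55 W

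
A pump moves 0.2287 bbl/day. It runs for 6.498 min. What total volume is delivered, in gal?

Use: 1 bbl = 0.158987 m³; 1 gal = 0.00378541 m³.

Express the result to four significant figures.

0.2287 bbl/day → 4.20837×10⁻⁷ m³/s
6.498 min → 389.88 s
V = Q × t = 4.20837×10⁻⁷ × 389.88 = 1.64076×10⁻⁴ m³
In gal: 1.64076×10⁻⁴ / 0.00378541 = 0.0433443 gal

0.04334 gal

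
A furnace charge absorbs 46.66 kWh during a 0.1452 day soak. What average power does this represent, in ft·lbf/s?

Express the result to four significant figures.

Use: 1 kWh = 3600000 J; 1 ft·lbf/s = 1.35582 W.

9876 ft·lbf/s

46.66 kWh × 3600000 → 1.67976×10⁸ J
0.1452 day × 86400 → 12545.3 s
P = E / t = 1.67976×10⁸ J / 12545.3 s = 13389.6 W
13389.6 W ÷ (1.35582 W/ft·lbf/s) = 9875.65 ft·lbf/s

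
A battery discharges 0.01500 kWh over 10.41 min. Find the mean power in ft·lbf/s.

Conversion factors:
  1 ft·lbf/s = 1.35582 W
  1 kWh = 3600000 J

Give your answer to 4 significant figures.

0.01500 kWh × 3600000 → 54000 J
10.41 min × 60 → 624.6 s
P = E / t = 54000 J / 624.6 s = 86.4553 W
86.4553 W ÷ (1.35582 W/ft·lbf/s) = 63.7661 ft·lbf/s

63.77 ft·lbf/s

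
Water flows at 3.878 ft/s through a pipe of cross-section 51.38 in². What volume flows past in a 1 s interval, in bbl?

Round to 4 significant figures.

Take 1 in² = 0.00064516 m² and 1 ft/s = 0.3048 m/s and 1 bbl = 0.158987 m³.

0.2464 bbl

3.878 ft/s × 0.3048 = 1.18201 m/s
51.38 in² × 0.00064516 = 0.0331483 m²
V = v × A × t = 1.18201 m/s × 0.0331483 m² × 1 s = 0.0391816 m³
0.0391816 m³ ÷ (0.158987 m³/bbl) = 0.246445 bbl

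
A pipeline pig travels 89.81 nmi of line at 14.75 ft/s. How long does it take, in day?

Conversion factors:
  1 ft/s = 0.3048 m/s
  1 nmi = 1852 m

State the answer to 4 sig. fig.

0.4282 day

89.81 nmi × 1852 = 166328 m
14.75 ft/s × 0.3048 = 4.4958 m/s
t = d / v = 166328 m / 4.4958 m/s = 36996.3 s
36996.3 s ÷ (86400 s/day) = 0.428198 day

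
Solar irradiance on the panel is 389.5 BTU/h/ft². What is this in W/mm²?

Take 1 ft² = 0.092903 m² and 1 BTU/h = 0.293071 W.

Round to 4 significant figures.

0.001229 W/mm²

389.5 BTU/h/ft² × 0.293071 W/BTU/h ÷ 0.092903 m²/ft² = 1228.71 W/m²
1228.71 W/m² × 10⁻⁶ m²/mm² = 0.00122871 W/mm²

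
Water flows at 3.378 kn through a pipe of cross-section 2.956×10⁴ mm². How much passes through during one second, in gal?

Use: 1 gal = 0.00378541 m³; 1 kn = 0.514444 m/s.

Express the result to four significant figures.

3.378 kn × 0.514444 → 1.73779 m/s
2.956×10⁴ mm² × 10⁻⁶ → 0.02956 m²
V = v × A × t = 1.73779 m/s × 0.02956 m² × 1 s = 0.0513691 m³
0.0513691 m³ ÷ (0.00378541 m³/gal) = 13.5703 gal

13.57 gal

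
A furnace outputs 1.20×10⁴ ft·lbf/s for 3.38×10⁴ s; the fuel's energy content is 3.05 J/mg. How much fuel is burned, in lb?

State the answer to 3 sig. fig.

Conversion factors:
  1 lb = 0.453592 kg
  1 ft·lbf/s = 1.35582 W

1.20×10⁴ ft·lbf/s → 16269.8 W
E = P × t = 16269.8 × 33800 = 5.49919×10⁸ J
3.05 J/mg → 3.05×10⁶ J/kg
m = E / e_s = 5.49919×10⁸ / 3.05×10⁶ = 180.301 kg
In lb: 180.301 / 0.453592 = 397.496 lb

397 lb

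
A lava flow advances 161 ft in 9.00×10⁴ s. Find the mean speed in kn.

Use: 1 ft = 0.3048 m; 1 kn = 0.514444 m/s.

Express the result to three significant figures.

0.00106 kn

161 ft × 0.3048 = 49.0728 m
v = d / t = 49.0728 m / 90000 s = 5.45253×10⁻⁴ m/s
5.45253×10⁻⁴ m/s ÷ (0.514444 m/s/kn) = 0.00105989 kn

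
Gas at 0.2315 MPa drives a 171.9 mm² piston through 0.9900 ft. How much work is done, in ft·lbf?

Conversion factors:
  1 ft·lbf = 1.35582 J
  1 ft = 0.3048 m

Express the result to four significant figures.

0.2315 MPa → 231500 Pa
171.9 mm² → 1.719×10⁻⁴ m²
F = P × A = 231500 × 1.719×10⁻⁴ = 39.7949 N
0.9900 ft → 0.301752 m
W = F × d = 39.7949 × 0.301752 = 12.0082 J
In ft·lbf: 12.0082 / 1.35582 = 8.85678 ft·lbf

8.857 ft·lbf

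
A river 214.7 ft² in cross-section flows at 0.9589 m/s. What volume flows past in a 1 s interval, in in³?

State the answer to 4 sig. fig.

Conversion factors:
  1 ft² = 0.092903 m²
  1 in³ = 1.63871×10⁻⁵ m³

214.7 ft² × 0.092903 = 19.9463 m²
V = v × A × t = 0.9589 m/s × 19.9463 m² × 1 s = 19.1265 m³
19.1265 m³ ÷ (1.63871×10⁻⁵ m³/in³) = 1.16717×10⁶ in³

1.167×10⁶ in³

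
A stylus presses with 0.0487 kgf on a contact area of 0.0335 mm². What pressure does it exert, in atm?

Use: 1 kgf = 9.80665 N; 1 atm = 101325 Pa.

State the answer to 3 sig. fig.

0.0487 kgf × 9.80665 = 0.477584 N
0.0335 mm² × 10⁻⁶ = 3.35×10⁻⁸ m²
P = F / A = 0.477584 N / 3.35×10⁻⁸ m² = 1.42562×10⁷ Pa
1.42562×10⁷ Pa ÷ (101325 Pa/atm) = 140.698 atm

141 atm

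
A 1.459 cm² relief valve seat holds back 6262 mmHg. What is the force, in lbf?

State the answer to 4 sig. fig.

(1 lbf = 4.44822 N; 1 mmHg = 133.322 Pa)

27.38 lbf

6262 mmHg × 133.322 = 834862 Pa
1.459 cm² × 0.0001 = 1.459×10⁻⁴ m²
F = P × A = 834862 Pa × 1.459×10⁻⁴ m² = 121.806 N
121.806 N ÷ (4.44822 N/lbf) = 27.3831 lbf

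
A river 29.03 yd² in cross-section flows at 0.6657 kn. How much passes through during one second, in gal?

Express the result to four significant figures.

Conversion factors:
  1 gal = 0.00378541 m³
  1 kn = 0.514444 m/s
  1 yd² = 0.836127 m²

2196 gal

0.6657 kn × 0.514444 → 0.342465 m/s
29.03 yd² × 0.836127 → 24.2728 m²
V = v × A × t = 0.342465 m/s × 24.2728 m² × 1 s = 8.31258 m³
8.31258 m³ ÷ (0.00378541 m³/gal) = 2195.95 gal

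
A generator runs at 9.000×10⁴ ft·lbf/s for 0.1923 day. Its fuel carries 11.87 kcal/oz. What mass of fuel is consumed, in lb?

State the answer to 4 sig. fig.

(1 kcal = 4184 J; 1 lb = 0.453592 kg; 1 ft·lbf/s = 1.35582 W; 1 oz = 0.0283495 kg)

9.000×10⁴ ft·lbf/s → 122024 W
0.1923 day → 16614.7 s
E = P × t = 122024 × 16614.7 = 2.02739×10⁹ J
11.87 kcal/oz → 1.75185×10⁶ J/kg
m = E / e_s = 2.02739×10⁹ / 1.75185×10⁶ = 1157.29 kg
In lb: 1157.29 / 0.453592 = 2551.39 lb

2551 lb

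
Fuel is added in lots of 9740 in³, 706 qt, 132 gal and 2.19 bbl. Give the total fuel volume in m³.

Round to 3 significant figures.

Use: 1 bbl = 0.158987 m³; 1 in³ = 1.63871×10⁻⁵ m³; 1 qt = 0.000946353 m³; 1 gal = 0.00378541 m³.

9740 in³ × 1.63871×10⁻⁵ → 0.15961 m³
706 qt × 0.000946353 → 0.668125 m³
132 gal × 0.00378541 → 0.499674 m³
2.19 bbl × 0.158987 → 0.348182 m³
Combined: 0.15961 + 0.668125 + 0.499674 + 0.348182 = 1.67559 m³

1.68 m³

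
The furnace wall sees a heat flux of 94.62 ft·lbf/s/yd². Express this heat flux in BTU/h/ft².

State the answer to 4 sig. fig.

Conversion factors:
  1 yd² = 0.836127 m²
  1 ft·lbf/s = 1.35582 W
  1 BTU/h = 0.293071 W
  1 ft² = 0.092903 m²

94.62 ft·lbf/s/yd² × 1.35582 W/ft·lbf/s ÷ 0.836127 m²/yd² = 153.431 W/m²
153.431 W/m² ÷ 0.293071 W/BTU/h × 0.092903 m²/ft² = 48.6374 BTU/h/ft²

48.64 BTU/h/ft²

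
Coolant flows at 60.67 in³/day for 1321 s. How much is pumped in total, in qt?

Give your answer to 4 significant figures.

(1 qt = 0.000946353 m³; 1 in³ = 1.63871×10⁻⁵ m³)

0.01606 qt

60.67 in³/day → 1.1507×10⁻⁸ m³/s
V = Q × t = 1.1507×10⁻⁸ × 1321 = 1.52007×10⁻⁵ m³
In qt: 1.52007×10⁻⁵ / 0.000946353 = 0.0160624 qt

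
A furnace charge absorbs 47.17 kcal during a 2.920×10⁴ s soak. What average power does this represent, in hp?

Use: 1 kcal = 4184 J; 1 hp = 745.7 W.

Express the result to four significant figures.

47.17 kcal × 4184 = 197359 J
P = E / t = 197359 J / 29200 s = 6.75887 W
6.75887 W ÷ (745.7 W/hp) = 0.00906379 hp

0.009064 hp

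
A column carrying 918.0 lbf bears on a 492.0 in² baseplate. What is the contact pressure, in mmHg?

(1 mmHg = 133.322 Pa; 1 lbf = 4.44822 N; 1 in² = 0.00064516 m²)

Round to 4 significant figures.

918.0 lbf × 4.44822 → 4083.47 N
492.0 in² × 0.00064516 → 0.317419 m²
P = F / A = 4083.47 N / 0.317419 m² = 12864.6 Pa
12864.6 Pa ÷ (133.322 Pa/mmHg) = 96.4927 mmHg

96.49 mmHg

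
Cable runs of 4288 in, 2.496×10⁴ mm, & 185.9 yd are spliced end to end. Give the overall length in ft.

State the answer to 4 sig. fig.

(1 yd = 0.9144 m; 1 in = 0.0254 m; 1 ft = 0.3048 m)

4288 in × 0.0254 → 108.915 m
2.496×10⁴ mm × 0.001 → 24.96 m
185.9 yd × 0.9144 → 169.987 m
Sum: 108.915 + 24.96 + 169.987 = 303.862 m
In ft: 303.862 / 0.3048 = 996.923 ft

996.9 ft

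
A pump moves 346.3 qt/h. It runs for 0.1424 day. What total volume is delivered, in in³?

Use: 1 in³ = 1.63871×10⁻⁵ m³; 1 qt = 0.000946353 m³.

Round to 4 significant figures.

6.835×10⁴ in³

346.3 qt/h → 9.10339×10⁻⁵ m³/s
0.1424 day → 12303.4 s
V = Q × t = 9.10339×10⁻⁵ × 12303.4 = 1.12003 m³
In in³: 1.12003 / 1.63871×10⁻⁵ = 68348.3 in³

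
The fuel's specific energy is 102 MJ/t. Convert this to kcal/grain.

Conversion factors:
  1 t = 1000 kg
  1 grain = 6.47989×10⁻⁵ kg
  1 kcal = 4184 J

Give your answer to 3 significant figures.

0.00158 kcal/grain

102 MJ/t × 1000000 J/MJ ÷ 1000 kg/t = 102000 J/kg
102000 J/kg ÷ 4184 J/kcal × 6.47989×10⁻⁵ kg/grain = 0.00157971 kcal/grain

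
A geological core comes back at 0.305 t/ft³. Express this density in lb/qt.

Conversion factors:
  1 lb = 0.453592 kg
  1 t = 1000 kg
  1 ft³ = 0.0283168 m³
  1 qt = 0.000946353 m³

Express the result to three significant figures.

0.305 t/ft³ × 1000 kg/t ÷ 0.0283168 m³/ft³ = 10771 kg/m³
10771 kg/m³ ÷ 0.453592 kg/lb × 0.000946353 m³/qt = 22.4721 lb/qt

22.5 lb/qt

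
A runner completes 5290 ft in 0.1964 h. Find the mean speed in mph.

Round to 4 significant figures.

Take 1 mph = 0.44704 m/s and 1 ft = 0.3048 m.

5290 ft × 0.3048 = 1612.39 m
0.1964 h × 3600 = 707.04 s
v = d / t = 1612.39 m / 707.04 s = 2.28048 m/s
2.28048 m/s ÷ (0.44704 m/s/mph) = 5.10129 mph

5.101 mph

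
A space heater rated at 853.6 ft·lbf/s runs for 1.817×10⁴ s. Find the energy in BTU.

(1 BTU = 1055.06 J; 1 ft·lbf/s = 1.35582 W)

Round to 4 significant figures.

1.993×10⁴ BTU

853.6 ft·lbf/s × 1.35582 = 1157.33 W
E = P × t = 1157.33 W × 18170 s = 2.10287×10⁷ J
2.10287×10⁷ J ÷ (1055.06 J/BTU) = 19931.3 BTU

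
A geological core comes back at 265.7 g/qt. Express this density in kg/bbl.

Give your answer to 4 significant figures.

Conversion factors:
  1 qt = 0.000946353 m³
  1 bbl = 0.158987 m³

44.64 kg/bbl

265.7 g/qt × 0.001 kg/g ÷ 0.000946353 m³/qt = 280.762 kg/m³
280.762 kg/m³ × 0.158987 m³/bbl = 44.6375 kg/bbl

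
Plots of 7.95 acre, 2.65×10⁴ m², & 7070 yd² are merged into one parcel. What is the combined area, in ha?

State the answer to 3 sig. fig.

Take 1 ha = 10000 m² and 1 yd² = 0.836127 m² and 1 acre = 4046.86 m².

6.46 ha

7.95 acre × 4046.86 = 32172.5 m²
2.65×10⁴ m² (already m²)
7070 yd² × 0.836127 = 5911.42 m²
Combined: 32172.5 + 26500 + 5911.42 = 64583.9 m²
In ha: 64583.9 / 10000 = 6.45839 ha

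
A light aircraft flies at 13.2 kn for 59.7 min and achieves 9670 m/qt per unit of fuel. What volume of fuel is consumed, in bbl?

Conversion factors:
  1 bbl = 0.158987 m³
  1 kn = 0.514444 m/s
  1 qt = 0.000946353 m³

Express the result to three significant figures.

0.0150 bbl

13.2 kn → 6.79066 m/s
59.7 min → 3582 s
d = v × t = 6.79066 × 3582 = 24324.1 m
9670 m/qt → 1.02182×10⁷ m/m³
V = d / (distance per unit fuel) = 24324.1 / 1.02182×10⁷ = 0.00238047 m³
In bbl: 0.00238047 / 0.158987 = 0.0149727 bbl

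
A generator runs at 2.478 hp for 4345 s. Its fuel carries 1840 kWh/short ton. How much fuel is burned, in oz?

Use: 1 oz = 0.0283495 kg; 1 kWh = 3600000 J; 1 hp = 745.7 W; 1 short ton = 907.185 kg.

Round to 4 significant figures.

38.79 oz

2.478 hp → 1847.84 W
E = P × t = 1847.84 × 4345 = 8.02886×10⁶ J
1840 kWh/short ton → 7.30171×10⁶ J/kg
m = E / e_s = 8.02886×10⁶ / 7.30171×10⁶ = 1.09959 kg
In oz: 1.09959 / 0.0283495 = 38.7869 oz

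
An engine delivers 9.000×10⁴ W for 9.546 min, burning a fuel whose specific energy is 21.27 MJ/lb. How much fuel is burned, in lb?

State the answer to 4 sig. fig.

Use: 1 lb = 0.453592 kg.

9.546 min → 572.76 s
E = P × t = 90000 × 572.76 = 5.15484×10⁷ J
21.27 MJ/lb → 4.68924×10⁷ J/kg
m = E / e_s = 5.15484×10⁷ / 4.68924×10⁷ = 1.09929 kg
In lb: 1.09929 / 0.453592 = 2.42352 lb

2.424 lb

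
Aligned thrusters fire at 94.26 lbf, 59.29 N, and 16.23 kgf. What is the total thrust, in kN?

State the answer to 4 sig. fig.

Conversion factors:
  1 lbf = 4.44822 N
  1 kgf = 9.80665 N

94.26 lbf × 4.44822 → 419.289 N
59.29 N (already N)
16.23 kgf × 9.80665 → 159.162 N
Total: 419.289 + 59.29 + 159.162 = 637.741 N
In kN: 637.741 / 1000 = 0.637741 kN

0.6377 kN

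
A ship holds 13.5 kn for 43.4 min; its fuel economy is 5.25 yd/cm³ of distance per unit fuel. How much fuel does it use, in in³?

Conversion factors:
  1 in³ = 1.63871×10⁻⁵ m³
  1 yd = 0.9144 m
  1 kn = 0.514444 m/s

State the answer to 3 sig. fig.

13.5 kn → 6.94499 m/s
43.4 min → 2604 s
d = v × t = 6.94499 × 2604 = 18084.8 m
5.25 yd/cm³ → 4.8006×10⁶ m/m³
V = d / (distance per unit fuel) = 18084.8 / 4.8006×10⁶ = 0.0037672 m³
In in³: 0.0037672 / 1.63871×10⁻⁵ = 229.888 in³

230 in³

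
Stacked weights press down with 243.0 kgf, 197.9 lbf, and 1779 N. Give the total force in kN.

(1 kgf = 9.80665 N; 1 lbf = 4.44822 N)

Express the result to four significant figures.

243.0 kgf × 9.80665 = 2383.02 N
197.9 lbf × 4.44822 = 880.303 N
1779 N (already N)
Total: 2383.02 + 880.303 + 1779 = 5042.32 N
In kN: 5042.32 / 1000 = 5.04232 kN

5.042 kN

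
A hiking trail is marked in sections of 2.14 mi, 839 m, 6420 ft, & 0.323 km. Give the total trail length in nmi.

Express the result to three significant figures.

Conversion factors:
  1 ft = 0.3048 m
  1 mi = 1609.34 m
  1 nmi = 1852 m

3.54 nmi

2.14 mi × 1609.34 = 3443.99 m
839 m (already m)
6420 ft × 0.3048 = 1956.82 m
0.323 km × 1000 = 323 m
Combined: 3443.99 + 839 + 1956.82 + 323 = 6562.81 m
In nmi: 6562.81 / 1852 = 3.54363 nmi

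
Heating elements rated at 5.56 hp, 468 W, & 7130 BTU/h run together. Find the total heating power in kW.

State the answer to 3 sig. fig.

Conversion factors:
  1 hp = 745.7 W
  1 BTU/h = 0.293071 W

5.56 hp × 745.7 → 4146.09 W
468 W (already W)
7130 BTU/h × 0.293071 → 2089.6 W
Total: 4146.09 + 468 + 2089.6 = 6703.69 W
In kW: 6703.69 / 1000 = 6.70369 kW

6.70 kW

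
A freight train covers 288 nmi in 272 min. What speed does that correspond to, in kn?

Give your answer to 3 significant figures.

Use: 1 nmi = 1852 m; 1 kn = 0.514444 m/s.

288 nmi × 1852 → 533376 m
272 min × 60 → 16320 s
v = d / t = 533376 m / 16320 s = 32.6824 m/s
32.6824 m/s ÷ (0.514444 m/s/kn) = 63.5296 kn

63.5 kn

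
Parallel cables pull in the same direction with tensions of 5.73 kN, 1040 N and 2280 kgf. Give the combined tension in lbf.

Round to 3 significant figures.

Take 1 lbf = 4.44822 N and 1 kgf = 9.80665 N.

6550 lbf

5.73 kN × 1000 → 5730 N
1040 N (already N)
2280 kgf × 9.80665 → 22359.2 N
Total: 5730 + 1040 + 22359.2 = 29129.2 N
In lbf: 29129.2 / 4.44822 = 6548.51 lbf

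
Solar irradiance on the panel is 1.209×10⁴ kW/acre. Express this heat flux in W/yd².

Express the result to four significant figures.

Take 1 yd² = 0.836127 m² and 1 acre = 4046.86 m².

2498 W/yd²

1.209×10⁴ kW/acre × 1000 W/kW ÷ 4046.86 m²/acre = 2987.5 W/m²
2987.5 W/m² × 0.836127 m²/yd² = 2497.93 W/yd²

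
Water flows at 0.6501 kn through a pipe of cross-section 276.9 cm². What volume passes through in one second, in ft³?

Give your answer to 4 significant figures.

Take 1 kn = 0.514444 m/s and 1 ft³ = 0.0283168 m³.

0.6501 kn × 0.514444 = 0.33444 m/s
276.9 cm² × 0.0001 = 0.02769 m²
V = v × A × t = 0.33444 m/s × 0.02769 m² × 1 s = 0.00926064 m³
0.00926064 m³ ÷ (0.0283168 m³/ft³) = 0.327037 ft³

0.3270 ft³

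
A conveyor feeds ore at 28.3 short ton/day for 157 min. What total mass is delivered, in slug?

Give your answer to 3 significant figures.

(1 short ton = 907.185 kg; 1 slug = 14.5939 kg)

192 slug

28.3 short ton/day → 0.297145 kg/s
157 min → 9420 s
m = ṁ × t = 0.297145 × 9420 = 2799.11 kg
In slug: 2799.11 / 14.5939 = 191.8 slug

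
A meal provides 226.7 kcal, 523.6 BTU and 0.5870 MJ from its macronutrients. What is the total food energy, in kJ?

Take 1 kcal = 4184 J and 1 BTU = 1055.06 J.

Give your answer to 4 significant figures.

226.7 kcal × 4184 = 948513 J
523.6 BTU × 1055.06 = 552429 J
0.5870 MJ × 1000000 = 587000 J
Combined: 948513 + 552429 + 587000 = 2.08794×10⁶ J
In kJ: 2.08794×10⁶ / 1000 = 2087.94 kJ

2088 kJ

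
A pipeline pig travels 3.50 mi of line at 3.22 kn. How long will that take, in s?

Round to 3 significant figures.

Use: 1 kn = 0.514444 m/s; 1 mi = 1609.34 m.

3400 s

3.50 mi × 1609.34 → 5632.69 m
3.22 kn × 0.514444 → 1.65651 m/s
t = d / v = 5632.69 m / 1.65651 m/s = 3400.34 s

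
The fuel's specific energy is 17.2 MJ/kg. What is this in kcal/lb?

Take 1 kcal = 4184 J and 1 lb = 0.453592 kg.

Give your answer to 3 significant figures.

17.2 MJ/kg × 1000000 J/MJ = 1.72×10⁷ J/kg
1.72×10⁷ J/kg ÷ 4184 J/kcal × 0.453592 kg/lb = 1864.67 kcal/lb

1860 kcal/lb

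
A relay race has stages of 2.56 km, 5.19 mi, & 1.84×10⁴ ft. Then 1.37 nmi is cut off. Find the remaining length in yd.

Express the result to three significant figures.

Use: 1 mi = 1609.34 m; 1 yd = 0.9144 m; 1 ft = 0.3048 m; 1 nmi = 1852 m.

2.56 km × 1000 → 2560 m
5.19 mi × 1609.34 → 8352.47 m
1.84×10⁴ ft × 0.3048 → 5608.32 m
1.37 nmi × 1852 → 2537.24 m
Result: 2560 + 8352.47 + 5608.32 − 2537.24 = 13983.6 m
In yd: 13983.6 / 0.9144 = 15292.7 yd

1.53×10⁴ yd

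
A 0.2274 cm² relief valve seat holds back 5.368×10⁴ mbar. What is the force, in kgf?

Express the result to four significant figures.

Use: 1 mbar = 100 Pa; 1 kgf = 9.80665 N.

5.368×10⁴ mbar × 100 → 5.368×10⁶ Pa
0.2274 cm² × 0.0001 → 2.274×10⁻⁵ m²
F = P × A = 5.368×10⁶ Pa × 2.274×10⁻⁵ m² = 122.068 N
122.068 N ÷ (9.80665 N/kgf) = 12.4475 kgf

12.45 kgf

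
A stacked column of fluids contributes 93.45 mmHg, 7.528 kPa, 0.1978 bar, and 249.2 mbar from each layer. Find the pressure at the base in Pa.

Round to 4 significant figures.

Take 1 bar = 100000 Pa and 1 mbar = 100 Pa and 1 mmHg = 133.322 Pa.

6.469×10⁴ Pa

93.45 mmHg × 133.322 = 12458.9 Pa
7.528 kPa × 1000 = 7528 Pa
0.1978 bar × 100000 = 19780 Pa
249.2 mbar × 100 = 24920 Pa
Combined: 12458.9 + 7528 + 19780 + 24920 = 64686.9 Pa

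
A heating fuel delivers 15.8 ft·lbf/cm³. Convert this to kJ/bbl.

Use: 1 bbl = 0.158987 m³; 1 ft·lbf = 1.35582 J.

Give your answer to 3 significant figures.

15.8 ft·lbf/cm³ × 1.35582 J/ft·lbf ÷ 10⁻⁶ m³/cm³ = 2.1422×10⁷ J/m³
2.1422×10⁷ J/m³ ÷ 1000 J/kJ × 0.158987 m³/bbl = 3405.82 kJ/bbl

3410 kJ/bbl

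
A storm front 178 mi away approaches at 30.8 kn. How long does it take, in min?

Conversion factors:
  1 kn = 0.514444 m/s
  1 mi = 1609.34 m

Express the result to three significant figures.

301 min

178 mi × 1609.34 = 286463 m
30.8 kn × 0.514444 = 15.8449 m/s
t = d / v = 286463 m / 15.8449 m/s = 18079.2 s
18079.2 s ÷ (60 s/min) = 301.32 min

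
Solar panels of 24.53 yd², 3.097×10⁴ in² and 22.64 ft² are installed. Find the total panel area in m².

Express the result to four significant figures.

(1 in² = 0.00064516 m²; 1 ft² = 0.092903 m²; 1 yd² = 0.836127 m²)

24.53 yd² × 0.836127 = 20.5102 m²
3.097×10⁴ in² × 0.00064516 = 19.9806 m²
22.64 ft² × 0.092903 = 2.10332 m²
Combined: 20.5102 + 19.9806 + 2.10332 = 42.5941 m²

42.59 m²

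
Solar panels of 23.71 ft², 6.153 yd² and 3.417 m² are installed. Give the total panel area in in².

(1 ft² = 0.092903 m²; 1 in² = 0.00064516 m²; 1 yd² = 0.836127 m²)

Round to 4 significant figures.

1.668×10⁴ in²

23.71 ft² × 0.092903 = 2.20273 m²
6.153 yd² × 0.836127 = 5.14469 m²
3.417 m² (already m²)
Total: 2.20273 + 5.14469 + 3.417 = 10.7644 m²
In in²: 10.7644 / 0.00064516 = 16684.9 in²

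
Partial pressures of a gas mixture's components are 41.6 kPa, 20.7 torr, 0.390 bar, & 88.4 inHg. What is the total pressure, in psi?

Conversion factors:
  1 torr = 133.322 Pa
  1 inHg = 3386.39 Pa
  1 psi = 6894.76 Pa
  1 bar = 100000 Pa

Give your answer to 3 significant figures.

55.5 psi

41.6 kPa × 1000 → 41600 Pa
20.7 torr × 133.322 → 2759.77 Pa
0.390 bar × 100000 → 39000 Pa
88.4 inHg × 3386.39 → 299357 Pa
Sum: 41600 + 2759.77 + 39000 + 299357 = 382717 Pa
In psi: 382717 / 6894.76 = 55.5084 psi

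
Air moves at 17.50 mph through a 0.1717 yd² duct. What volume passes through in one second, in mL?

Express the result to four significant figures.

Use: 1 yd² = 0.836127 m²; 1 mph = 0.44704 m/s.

17.50 mph × 0.44704 = 7.8232 m/s
0.1717 yd² × 0.836127 = 0.143563 m²
V = v × A × t = 7.8232 m/s × 0.143563 m² × 1 s = 1.12312 m³
1.12312 m³ ÷ (10⁻⁶ m³/mL) = 1.12312×10⁶ mL

1.123×10⁶ mL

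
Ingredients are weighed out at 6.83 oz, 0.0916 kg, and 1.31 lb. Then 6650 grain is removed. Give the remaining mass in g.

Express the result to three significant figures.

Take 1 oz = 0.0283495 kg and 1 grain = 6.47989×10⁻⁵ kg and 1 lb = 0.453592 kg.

6.83 oz × 0.0283495 → 0.193627 kg
0.0916 kg (already kg)
1.31 lb × 0.453592 → 0.594206 kg
6650 grain × 6.47989×10⁻⁵ → 0.430913 kg
Sum: 0.193627 + 0.0916 + 0.594206 − 0.430913 = 0.44852 kg
In g: 0.44852 / 0.001 = 448.52 g

449 g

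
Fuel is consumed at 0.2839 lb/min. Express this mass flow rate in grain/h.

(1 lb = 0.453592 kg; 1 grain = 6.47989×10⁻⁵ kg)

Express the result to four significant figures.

1.192×10⁵ grain/h

0.2839 lb/min × 0.453592 kg/lb ÷ 60 s/min = 0.00214625 kg/s
0.00214625 kg/s ÷ 6.47989×10⁻⁵ kg/grain × 3600 s/h = 119238 grain/h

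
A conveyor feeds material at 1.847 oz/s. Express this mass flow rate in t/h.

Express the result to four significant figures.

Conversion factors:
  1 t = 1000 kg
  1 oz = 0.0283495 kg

1.847 oz/s × 0.0283495 kg/oz = 0.0523615 kg/s
0.0523615 kg/s ÷ 1000 kg/t × 3600 s/h = 0.188501 t/h

0.1885 t/h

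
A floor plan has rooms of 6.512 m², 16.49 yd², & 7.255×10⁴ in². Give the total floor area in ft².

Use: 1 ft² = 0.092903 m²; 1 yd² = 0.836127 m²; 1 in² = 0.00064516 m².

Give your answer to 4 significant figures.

6.512 m² (already m²)
16.49 yd² × 0.836127 → 13.7877 m²
7.255×10⁴ in² × 0.00064516 → 46.8064 m²
Combined: 6.512 + 13.7877 + 46.8064 = 67.1061 m²
In ft²: 67.1061 / 0.092903 = 722.324 ft²

722.3 ft²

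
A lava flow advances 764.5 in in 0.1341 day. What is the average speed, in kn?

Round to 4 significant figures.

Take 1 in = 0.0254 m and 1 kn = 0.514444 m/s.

764.5 in × 0.0254 = 19.4183 m
0.1341 day × 86400 = 11586.2 s
v = d / t = 19.4183 m / 11586.2 s = 0.00167599 m/s
0.00167599 m/s ÷ (0.514444 m/s/kn) = 0.00325787 kn

0.003258 kn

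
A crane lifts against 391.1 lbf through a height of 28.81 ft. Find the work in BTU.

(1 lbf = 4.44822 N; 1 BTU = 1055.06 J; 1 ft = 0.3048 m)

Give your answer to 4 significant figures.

391.1 lbf × 4.44822 → 1739.7 N
28.81 ft × 0.3048 → 8.78129 m
W = F × d = 1739.7 N × 8.78129 m = 15276.8 J
15276.8 J ÷ (1055.06 J/BTU) = 14.4796 BTU

14.48 BTU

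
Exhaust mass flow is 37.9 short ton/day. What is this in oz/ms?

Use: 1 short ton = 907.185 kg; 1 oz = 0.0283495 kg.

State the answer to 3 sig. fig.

37.9 short ton/day × 907.185 kg/short ton ÷ 86400 s/day = 0.397943 kg/s
0.397943 kg/s ÷ 0.0283495 kg/oz × 0.001 s/ms = 0.014037 oz/ms

0.0140 oz/ms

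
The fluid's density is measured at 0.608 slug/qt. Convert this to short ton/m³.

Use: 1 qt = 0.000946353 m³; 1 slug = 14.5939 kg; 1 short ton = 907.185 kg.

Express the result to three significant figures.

10.3 short ton/m³

0.608 slug/qt × 14.5939 kg/slug ÷ 0.000946353 m³/qt = 9376.09 kg/m³
9376.09 kg/m³ ÷ 907.185 kg/short ton = 10.3354 short ton/m³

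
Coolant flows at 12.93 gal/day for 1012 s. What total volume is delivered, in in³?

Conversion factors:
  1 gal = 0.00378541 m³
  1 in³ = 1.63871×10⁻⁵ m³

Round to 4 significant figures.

12.93 gal/day → 5.66497×10⁻⁷ m³/s
V = Q × t = 5.66497×10⁻⁷ × 1012 = 5.73295×10⁻⁴ m³
In in³: 5.73295×10⁻⁴ / 1.63871×10⁻⁵ = 34.9845 in³

34.98 in³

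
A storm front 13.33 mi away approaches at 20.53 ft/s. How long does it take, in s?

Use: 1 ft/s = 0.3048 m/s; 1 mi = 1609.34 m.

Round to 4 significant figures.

13.33 mi × 1609.34 → 21452.5 m
20.53 ft/s × 0.3048 → 6.25754 m/s
t = d / v = 21452.5 m / 6.25754 m/s = 3428.26 s

3428 s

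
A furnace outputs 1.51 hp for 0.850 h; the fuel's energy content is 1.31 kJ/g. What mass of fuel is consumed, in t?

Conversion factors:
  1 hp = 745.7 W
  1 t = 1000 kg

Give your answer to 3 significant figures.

0.00263 t

1.51 hp → 1126.01 W
0.850 h → 3060 s
E = P × t = 1126.01 × 3060 = 3.44559×10⁶ J
1.31 kJ/g → 1.31×10⁶ J/kg
m = E / e_s = 3.44559×10⁶ / 1.31×10⁶ = 2.63022 kg
In t: 2.63022 / 1000 = 0.00263022 t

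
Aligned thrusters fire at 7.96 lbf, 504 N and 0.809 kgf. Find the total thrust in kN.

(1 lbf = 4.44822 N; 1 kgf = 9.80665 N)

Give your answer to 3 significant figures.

0.547 kN

7.96 lbf × 4.44822 → 35.4078 N
504 N (already N)
0.809 kgf × 9.80665 → 7.93358 N
Total: 35.4078 + 504 + 7.93358 = 547.341 N
In kN: 547.341 / 1000 = 0.547341 kN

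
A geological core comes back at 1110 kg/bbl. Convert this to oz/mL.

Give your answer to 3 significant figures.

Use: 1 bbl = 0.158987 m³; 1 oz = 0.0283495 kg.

1110 kg/bbl ÷ 0.158987 m³/bbl = 6981.7 kg/m³
6981.7 kg/m³ ÷ 0.0283495 kg/oz × 10⁻⁶ m³/mL = 0.246272 oz/mL

0.246 oz/mL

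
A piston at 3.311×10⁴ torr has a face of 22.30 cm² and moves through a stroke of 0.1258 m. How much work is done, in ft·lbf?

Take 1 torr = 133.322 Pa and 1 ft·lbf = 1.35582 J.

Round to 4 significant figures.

3.311×10⁴ torr → 4.41429×10⁶ Pa
22.30 cm² → 0.00223 m²
F = P × A = 4.41429×10⁶ × 0.00223 = 9843.87 N
W = F × d = 9843.87 × 0.1258 = 1238.36 J
In ft·lbf: 1238.36 / 1.35582 = 913.366 ft·lbf

913.4 ft·lbf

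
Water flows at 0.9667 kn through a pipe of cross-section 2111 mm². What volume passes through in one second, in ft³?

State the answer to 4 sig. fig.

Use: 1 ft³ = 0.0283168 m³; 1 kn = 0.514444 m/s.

0.9667 kn × 0.514444 = 0.497313 m/s
2111 mm² × 10⁻⁶ = 0.002111 m²
V = v × A × t = 0.497313 m/s × 0.002111 m² × 1 s = 0.00104983 m³
0.00104983 m³ ÷ (0.0283168 m³/ft³) = 0.0370745 ft³

0.03707 ft³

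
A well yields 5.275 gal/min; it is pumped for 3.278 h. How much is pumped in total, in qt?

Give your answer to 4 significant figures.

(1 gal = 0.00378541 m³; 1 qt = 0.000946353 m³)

5.275 gal/min → 3.32801×10⁻⁴ m³/s
3.278 h → 11800.8 s
V = Q × t = 3.32801×10⁻⁴ × 11800.8 = 3.92732 m³
In qt: 3.92732 / 0.000946353 = 4149.95 qt

4150 qt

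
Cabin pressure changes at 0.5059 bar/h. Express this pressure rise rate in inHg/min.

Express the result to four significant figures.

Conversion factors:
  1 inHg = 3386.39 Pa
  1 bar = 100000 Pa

0.5059 bar/h × 100000 Pa/bar ÷ 3600 s/h = 14.0528 Pa/s
14.0528 Pa/s ÷ 3386.39 Pa/inHg × 60 s/min = 0.248987 inHg/min

0.2490 inHg/min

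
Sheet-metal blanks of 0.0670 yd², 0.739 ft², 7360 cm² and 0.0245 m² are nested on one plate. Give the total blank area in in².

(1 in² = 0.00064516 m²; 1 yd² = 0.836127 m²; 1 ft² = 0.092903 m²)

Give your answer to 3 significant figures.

1370 in²

0.0670 yd² × 0.836127 → 0.0560205 m²
0.739 ft² × 0.092903 → 0.0686553 m²
7360 cm² × 0.0001 → 0.736 m²
0.0245 m² (already m²)
Sum: 0.0560205 + 0.0686553 + 0.736 + 0.0245 = 0.885176 m²
In in²: 0.885176 / 0.00064516 = 1372.03 in²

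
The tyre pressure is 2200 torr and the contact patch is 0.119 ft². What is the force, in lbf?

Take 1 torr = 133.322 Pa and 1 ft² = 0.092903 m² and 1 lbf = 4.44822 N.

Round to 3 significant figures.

2200 torr × 133.322 = 293308 Pa
0.119 ft² × 0.092903 = 0.0110555 m²
F = P × A = 293308 Pa × 0.0110555 m² = 3242.67 N
3242.67 N ÷ (4.44822 N/lbf) = 728.981 lbf

729 lbf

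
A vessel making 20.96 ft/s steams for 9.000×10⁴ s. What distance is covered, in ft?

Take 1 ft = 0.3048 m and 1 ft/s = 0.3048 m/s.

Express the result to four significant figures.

20.96 ft/s × 0.3048 → 6.38861 m/s
d = v × t = 6.38861 m/s × 90000 s = 574975 m
574975 m ÷ (0.3048 m/ft) = 1.8864×10⁶ ft

1.886×10⁶ ft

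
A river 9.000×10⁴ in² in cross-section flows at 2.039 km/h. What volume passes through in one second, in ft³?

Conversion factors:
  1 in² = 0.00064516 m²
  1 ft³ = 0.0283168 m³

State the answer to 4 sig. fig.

1161 ft³

2.039 km/h × (1/3.6) = 0.566389 m/s
9.000×10⁴ in² × 0.00064516 = 58.0644 m²
V = v × A × t = 0.566389 m/s × 58.0644 m² × 1 s = 32.887 m³
32.887 m³ ÷ (0.0283168 m³/ft³) = 1161.4 ft³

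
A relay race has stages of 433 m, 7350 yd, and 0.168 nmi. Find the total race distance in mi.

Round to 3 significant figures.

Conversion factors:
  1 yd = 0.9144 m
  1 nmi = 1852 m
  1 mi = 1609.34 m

4.64 mi

433 m (already m)
7350 yd × 0.9144 → 6720.84 m
0.168 nmi × 1852 → 311.136 m
Total: 433 + 6720.84 + 311.136 = 7464.98 m
In mi: 7464.98 / 1609.34 = 4.63854 mi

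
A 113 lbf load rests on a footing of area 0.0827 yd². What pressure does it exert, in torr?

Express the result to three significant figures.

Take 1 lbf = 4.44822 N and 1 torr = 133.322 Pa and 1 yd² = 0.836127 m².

54.5 torr

113 lbf × 4.44822 → 502.649 N
0.0827 yd² × 0.836127 → 0.0691477 m²
P = F / A = 502.649 N / 0.0691477 m² = 7269.21 Pa
7269.21 Pa ÷ (133.322 Pa/torr) = 54.5237 torr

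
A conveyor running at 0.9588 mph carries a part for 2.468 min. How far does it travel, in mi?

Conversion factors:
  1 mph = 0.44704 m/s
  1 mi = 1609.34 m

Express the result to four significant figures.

0.03944 mi

0.9588 mph × 0.44704 → 0.428622 m/s
2.468 min × 60 → 148.08 s
d = v × t = 0.428622 m/s × 148.08 s = 63.4703 m
63.4703 m ÷ (1609.34 m/mi) = 0.0394387 mi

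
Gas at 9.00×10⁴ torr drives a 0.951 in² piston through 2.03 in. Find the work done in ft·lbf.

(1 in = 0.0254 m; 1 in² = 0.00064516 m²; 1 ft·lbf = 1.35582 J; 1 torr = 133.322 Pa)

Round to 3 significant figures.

9.00×10⁴ torr → 1.1999×10⁷ Pa
0.951 in² → 6.13547×10⁻⁴ m²
F = P × A = 1.1999×10⁷ × 6.13547×10⁻⁴ = 7361.95 N
2.03 in → 0.051562 m
W = F × d = 7361.95 × 0.051562 = 379.597 J
In ft·lbf: 379.597 / 1.35582 = 279.976 ft·lbf

280 ft·lbf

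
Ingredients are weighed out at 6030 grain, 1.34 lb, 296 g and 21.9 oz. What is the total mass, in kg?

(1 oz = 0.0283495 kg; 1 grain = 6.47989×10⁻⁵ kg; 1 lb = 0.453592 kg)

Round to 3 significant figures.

6030 grain × 6.47989×10⁻⁵ = 0.390737 kg
1.34 lb × 0.453592 = 0.607813 kg
296 g × 0.001 = 0.296 kg
21.9 oz × 0.0283495 = 0.620854 kg
Sum: 0.390737 + 0.607813 + 0.296 + 0.620854 = 1.9154 kg

1.92 kg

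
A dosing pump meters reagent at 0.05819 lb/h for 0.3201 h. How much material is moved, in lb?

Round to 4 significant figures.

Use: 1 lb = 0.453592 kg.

0.01863 lb

0.05819 lb/h → 7.33181×10⁻⁶ kg/s
0.3201 h → 1152.36 s
m = ṁ × t = 7.33181×10⁻⁶ × 1152.36 = 0.00844888 kg
In lb: 0.00844888 / 0.453592 = 0.0186266 lb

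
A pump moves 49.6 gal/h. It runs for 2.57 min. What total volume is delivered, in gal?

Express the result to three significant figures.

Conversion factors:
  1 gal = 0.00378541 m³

49.6 gal/h → 5.21545×10⁻⁵ m³/s
2.57 min → 154.2 s
V = Q × t = 5.21545×10⁻⁵ × 154.2 = 0.00804222 m³
In gal: 0.00804222 / 0.00378541 = 2.12453 gal

2.12 gal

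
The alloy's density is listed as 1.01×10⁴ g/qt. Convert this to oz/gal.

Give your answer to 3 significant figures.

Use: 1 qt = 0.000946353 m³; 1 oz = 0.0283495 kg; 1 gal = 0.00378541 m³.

1430 oz/gal

1.01×10⁴ g/qt × 0.001 kg/g ÷ 0.000946353 m³/qt = 10672.6 kg/m³
10672.6 kg/m³ ÷ 0.0283495 kg/oz × 0.00378541 m³/gal = 1425.08 oz/gal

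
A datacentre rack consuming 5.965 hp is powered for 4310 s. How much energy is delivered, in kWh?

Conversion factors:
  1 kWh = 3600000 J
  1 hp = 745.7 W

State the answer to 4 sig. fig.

5.325 kWh

5.965 hp × 745.7 → 4448.1 W
E = P × t = 4448.1 W × 4310 s = 1.91713×10⁷ J
1.91713×10⁷ J ÷ (3600000 J/kWh) = 5.32536 kWh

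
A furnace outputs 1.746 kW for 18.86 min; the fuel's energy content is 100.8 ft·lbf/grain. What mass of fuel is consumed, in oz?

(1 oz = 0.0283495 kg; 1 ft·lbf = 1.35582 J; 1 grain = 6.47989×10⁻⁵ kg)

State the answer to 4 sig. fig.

1.746 kW → 1746 W
18.86 min → 1131.6 s
E = P × t = 1746 × 1131.6 = 1.97577×10⁶ J
100.8 ft·lbf/grain → 2.10909×10⁶ J/kg
m = E / e_s = 1.97577×10⁶ / 2.10909×10⁶ = 0.936788 kg
In oz: 0.936788 / 0.0283495 = 33.0443 oz

33.04 oz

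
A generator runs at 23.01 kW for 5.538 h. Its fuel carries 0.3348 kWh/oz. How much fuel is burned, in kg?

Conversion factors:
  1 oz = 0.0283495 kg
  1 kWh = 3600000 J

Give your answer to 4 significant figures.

23.01 kW → 23010 W
5.538 h → 19936.8 s
E = P × t = 23010 × 19936.8 = 4.58746×10⁸ J
0.3348 kWh/oz → 4.2515×10⁷ J/kg
m = E / e_s = 4.58746×10⁸ / 4.2515×10⁷ = 10.7902 kg

10.79 kg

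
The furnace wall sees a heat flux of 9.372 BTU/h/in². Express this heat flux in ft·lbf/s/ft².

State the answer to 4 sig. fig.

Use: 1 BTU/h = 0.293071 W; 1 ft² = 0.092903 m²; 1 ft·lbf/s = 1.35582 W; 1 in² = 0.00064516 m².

9.372 BTU/h/in² × 0.293071 W/BTU/h ÷ 0.00064516 m²/in² = 4257.33 W/m²
4257.33 W/m² ÷ 1.35582 W/ft·lbf/s × 0.092903 m²/ft² = 291.719 ft·lbf/s/ft²

291.7 ft·lbf/s/ft²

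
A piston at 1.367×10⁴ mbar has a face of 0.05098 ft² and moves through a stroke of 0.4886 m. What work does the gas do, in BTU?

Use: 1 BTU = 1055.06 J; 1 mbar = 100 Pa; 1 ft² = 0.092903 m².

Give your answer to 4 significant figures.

2.998 BTU

1.367×10⁴ mbar → 1.367×10⁶ Pa
0.05098 ft² → 0.00473619 m²
F = P × A = 1.367×10⁶ × 0.00473619 = 6474.37 N
W = F × d = 6474.37 × 0.4886 = 3163.38 J
In BTU: 3163.38 / 1055.06 = 2.99829 BTU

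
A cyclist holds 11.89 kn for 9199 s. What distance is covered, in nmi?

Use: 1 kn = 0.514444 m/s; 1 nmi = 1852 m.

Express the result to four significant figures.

30.38 nmi

11.89 kn × 0.514444 = 6.11674 m/s
d = v × t = 6.11674 m/s × 9199 s = 56267.9 m
56267.9 m ÷ (1852 m/nmi) = 30.3822 nmi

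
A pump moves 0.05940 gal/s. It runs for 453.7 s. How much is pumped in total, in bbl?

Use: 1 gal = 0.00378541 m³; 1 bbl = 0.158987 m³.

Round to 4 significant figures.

0.05940 gal/s → 2.24853×10⁻⁴ m³/s
V = Q × t = 2.24853×10⁻⁴ × 453.7 = 0.102016 m³
In bbl: 0.102016 / 0.158987 = 0.641663 bbl

0.6417 bbl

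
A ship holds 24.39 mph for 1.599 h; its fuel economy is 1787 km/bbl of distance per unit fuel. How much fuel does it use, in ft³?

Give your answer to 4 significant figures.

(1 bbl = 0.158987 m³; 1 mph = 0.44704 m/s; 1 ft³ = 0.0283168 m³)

0.1972 ft³

24.39 mph → 10.9033 m/s
1.599 h → 5756.4 s
d = v × t = 10.9033 × 5756.4 = 62763.8 m
1787 km/bbl → 1.12399×10⁷ m/m³
V = d / (distance per unit fuel) = 62763.8 / 1.12399×10⁷ = 0.00558402 m³
In ft³: 0.00558402 / 0.0283168 = 0.197198 ft³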